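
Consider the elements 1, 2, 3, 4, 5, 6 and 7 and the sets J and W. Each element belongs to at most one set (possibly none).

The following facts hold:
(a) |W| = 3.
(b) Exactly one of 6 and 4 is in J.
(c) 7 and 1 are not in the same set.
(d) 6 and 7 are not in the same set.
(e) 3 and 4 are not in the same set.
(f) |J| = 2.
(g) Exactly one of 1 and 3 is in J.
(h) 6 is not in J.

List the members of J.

J = {1, 4}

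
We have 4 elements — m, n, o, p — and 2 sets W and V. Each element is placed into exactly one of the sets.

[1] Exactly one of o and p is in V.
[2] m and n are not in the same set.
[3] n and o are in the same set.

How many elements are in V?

2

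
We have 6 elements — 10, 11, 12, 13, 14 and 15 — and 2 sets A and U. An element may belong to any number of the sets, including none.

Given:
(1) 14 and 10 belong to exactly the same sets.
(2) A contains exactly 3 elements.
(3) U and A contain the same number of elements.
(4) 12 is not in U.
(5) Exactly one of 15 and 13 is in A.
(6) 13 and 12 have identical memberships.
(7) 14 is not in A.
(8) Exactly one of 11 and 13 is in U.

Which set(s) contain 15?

From (4): 12 ∉ U.
From (7): 14 ∉ A.
(1): 10 matches 14: 10 ∉ A.
(6): 13 matches 12: 13 ∉ U.
(8) (exactly one): 11 ∈ U.
Suppose 15 ∈ A: no assignment then satisfies all the clues, so 15 ∉ A.

15: none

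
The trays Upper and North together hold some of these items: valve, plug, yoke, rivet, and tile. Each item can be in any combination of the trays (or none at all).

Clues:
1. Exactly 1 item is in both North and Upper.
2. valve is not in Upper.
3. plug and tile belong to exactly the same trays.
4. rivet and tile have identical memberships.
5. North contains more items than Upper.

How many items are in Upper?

From (2): valve ∉ Upper.
Suppose plug ∈ Upper: no assignment then satisfies all the clues, so plug ∉ Upper.

1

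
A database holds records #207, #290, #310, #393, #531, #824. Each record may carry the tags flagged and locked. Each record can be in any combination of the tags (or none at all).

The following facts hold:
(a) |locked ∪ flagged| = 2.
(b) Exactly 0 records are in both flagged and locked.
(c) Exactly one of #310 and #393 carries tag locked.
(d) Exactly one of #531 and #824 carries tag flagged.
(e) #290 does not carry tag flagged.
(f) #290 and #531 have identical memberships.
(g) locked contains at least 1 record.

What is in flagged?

flagged = {#824}

From (e): #290 ∉ flagged.
(f): #531 matches #290: #531 ∉ flagged.
(d) (exactly one): #824 ∈ flagged.
Suppose #207 ∈ flagged: no assignment then satisfies all the clues, so #207 ∉ flagged.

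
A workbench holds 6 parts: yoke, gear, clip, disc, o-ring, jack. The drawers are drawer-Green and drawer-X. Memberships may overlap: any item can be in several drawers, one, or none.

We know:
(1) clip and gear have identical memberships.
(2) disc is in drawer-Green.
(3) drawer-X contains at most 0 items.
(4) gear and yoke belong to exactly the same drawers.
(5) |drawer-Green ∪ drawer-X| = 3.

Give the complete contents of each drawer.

drawer-Green = {disc, jack, o-ring}; drawer-X = {}

From (2): disc ∈ drawer-Green.
(3): drawer-X already has 0, so the rest are out.
Suppose yoke ∈ drawer-Green: no assignment then satisfies all the clues, so yoke ∉ drawer-Green.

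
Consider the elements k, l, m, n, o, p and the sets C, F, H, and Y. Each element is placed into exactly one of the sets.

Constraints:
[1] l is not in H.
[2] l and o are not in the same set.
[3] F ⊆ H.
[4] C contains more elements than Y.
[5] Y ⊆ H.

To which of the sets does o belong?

o: H

From (1): l ∉ H.
(3) contrapositive: l ∉ F.
(5) contrapositive: l ∉ Y.
Only one set left: l ∈ C.
(2): o ∉ C.
Suppose o ∈ F: no assignment then satisfies all the clues, so o ∉ F.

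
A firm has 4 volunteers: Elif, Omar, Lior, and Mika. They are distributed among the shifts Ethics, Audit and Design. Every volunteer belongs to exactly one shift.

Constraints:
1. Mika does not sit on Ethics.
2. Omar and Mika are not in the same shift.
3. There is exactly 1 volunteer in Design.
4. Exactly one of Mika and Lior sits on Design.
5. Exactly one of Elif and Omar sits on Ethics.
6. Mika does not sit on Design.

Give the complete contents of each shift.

Ethics = {Omar}; Audit = {Elif, Mika}; Design = {Lior}

From (1): Mika ∉ Ethics.
From (6): Mika ∉ Design.
(4) (exactly one): Lior ∈ Design.
Only one shift left: Mika ∈ Audit.
(2): Omar ∉ Audit.
(3): Design already has 1, so the rest are out.
Only one shift left: Omar ∈ Ethics.
(5) (exactly one): Elif ∉ Ethics.
Only one shift left: Elif ∈ Audit.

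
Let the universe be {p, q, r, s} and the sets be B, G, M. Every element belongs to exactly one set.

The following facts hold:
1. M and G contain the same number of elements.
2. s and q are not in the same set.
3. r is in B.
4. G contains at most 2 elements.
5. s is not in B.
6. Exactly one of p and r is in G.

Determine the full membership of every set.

B = {q, r}; G = {p}; M = {s}

From (3): r ∈ B.
From (5): s ∉ B.
(6) (exactly one): p ∈ G.
Suppose q ∉ B: no assignment then satisfies all the clues, so q ∈ B.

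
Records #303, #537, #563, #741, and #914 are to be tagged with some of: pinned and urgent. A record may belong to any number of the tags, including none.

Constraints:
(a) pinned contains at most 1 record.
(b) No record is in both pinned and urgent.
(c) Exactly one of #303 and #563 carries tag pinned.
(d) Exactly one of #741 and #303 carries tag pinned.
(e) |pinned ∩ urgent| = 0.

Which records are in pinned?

pinned = {#303}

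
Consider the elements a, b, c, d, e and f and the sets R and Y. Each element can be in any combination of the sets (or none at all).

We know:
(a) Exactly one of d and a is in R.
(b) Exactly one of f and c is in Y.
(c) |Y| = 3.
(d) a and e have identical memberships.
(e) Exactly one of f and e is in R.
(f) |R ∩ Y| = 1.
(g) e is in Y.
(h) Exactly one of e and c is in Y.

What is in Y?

From (g): e ∈ Y.
(d): a matches e: a ∈ Y.
(h) (exactly one): c ∉ Y.
(b) (exactly one): f ∈ Y.
(c): Y already has 3, so the rest are out.

Y = {a, e, f}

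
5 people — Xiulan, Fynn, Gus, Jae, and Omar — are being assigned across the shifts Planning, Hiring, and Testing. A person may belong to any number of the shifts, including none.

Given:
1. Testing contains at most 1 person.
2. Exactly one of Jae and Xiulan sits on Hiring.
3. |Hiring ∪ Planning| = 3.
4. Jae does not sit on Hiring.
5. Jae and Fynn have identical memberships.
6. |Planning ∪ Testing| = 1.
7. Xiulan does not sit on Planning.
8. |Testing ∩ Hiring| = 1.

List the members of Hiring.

Hiring = {Gus, Omar, Xiulan}

From (4): Jae ∉ Hiring.
From (7): Xiulan ∉ Planning.
(2) (exactly one): Xiulan ∈ Hiring.
(5): Fynn matches Jae: Fynn ∉ Hiring.
Suppose Gus ∉ Hiring: no assignment then satisfies all the clues, so Gus ∈ Hiring.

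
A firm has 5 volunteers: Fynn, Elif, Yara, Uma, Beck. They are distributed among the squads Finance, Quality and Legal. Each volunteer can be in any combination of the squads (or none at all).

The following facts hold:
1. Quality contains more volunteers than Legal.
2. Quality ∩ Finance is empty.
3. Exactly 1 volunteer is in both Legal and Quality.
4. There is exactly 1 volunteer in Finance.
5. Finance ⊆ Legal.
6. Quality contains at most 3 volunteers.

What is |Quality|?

3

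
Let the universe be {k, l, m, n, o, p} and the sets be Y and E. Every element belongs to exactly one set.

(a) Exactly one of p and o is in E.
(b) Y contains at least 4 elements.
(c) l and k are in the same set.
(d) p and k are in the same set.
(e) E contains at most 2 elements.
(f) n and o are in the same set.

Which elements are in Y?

Y = {k, l, m, p}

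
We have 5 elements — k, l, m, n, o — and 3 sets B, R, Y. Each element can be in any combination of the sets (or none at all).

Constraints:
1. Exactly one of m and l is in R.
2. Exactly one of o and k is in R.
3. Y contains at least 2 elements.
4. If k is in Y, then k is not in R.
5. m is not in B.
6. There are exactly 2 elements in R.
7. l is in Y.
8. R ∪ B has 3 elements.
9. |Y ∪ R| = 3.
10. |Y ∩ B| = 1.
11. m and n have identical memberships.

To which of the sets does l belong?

l: R, Y

From (5): m ∉ B.
From (7): l ∈ Y.
(11): n matches m: n ∉ B.
Suppose l ∈ B: no assignment then satisfies all the clues, so l ∉ B.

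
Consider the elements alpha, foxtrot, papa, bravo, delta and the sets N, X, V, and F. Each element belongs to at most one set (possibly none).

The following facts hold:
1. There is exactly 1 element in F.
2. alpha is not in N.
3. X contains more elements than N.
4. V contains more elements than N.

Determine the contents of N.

N = {}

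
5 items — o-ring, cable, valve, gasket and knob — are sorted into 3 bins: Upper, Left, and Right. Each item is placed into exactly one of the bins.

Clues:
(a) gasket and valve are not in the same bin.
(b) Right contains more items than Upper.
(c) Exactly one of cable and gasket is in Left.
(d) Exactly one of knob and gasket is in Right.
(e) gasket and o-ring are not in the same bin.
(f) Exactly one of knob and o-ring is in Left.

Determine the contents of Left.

Left = {cable, o-ring}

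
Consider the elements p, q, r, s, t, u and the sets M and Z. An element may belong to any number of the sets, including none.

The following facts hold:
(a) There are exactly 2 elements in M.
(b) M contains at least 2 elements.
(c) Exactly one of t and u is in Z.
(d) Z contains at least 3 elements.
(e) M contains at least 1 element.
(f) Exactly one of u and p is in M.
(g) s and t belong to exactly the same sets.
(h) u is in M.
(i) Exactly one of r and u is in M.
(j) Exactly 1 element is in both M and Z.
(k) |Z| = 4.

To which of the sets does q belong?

q: M, Z

From (h): u ∈ M.
(f) (exactly one): p ∉ M.
(i) (exactly one): r ∉ M.
Suppose q ∉ M: no assignment then satisfies all the clues, so q ∈ M.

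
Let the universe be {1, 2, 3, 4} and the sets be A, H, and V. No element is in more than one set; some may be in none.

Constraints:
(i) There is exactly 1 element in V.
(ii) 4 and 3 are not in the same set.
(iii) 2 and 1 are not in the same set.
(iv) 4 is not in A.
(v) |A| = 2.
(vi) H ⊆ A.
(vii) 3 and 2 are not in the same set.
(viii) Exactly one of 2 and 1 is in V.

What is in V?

V = {2}

From (iv): 4 ∉ A.
(vi) contrapositive: 4 ∉ H.
Suppose 1 ∈ V: no assignment then satisfies all the clues, so 1 ∉ V.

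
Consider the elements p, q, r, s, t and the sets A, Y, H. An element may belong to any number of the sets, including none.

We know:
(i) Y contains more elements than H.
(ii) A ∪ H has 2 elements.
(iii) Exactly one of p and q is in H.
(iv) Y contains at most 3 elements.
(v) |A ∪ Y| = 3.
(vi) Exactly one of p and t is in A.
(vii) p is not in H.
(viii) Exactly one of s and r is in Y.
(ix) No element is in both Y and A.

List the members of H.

H = {q}

From (vii): p ∉ H.
(iii) (exactly one): q ∈ H.
Suppose r ∈ H: no assignment then satisfies all the clues, so r ∉ H.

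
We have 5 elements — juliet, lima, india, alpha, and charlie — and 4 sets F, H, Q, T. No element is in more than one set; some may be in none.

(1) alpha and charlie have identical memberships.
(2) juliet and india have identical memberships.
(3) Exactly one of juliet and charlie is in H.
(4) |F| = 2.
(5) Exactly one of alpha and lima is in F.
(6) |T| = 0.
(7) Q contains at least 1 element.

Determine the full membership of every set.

(6): T already has 0, so the rest are out.
Suppose juliet ∈ F: no assignment then satisfies all the clues, so juliet ∉ F.

F = {alpha, charlie}; H = {india, juliet}; Q = {lima}; T = {}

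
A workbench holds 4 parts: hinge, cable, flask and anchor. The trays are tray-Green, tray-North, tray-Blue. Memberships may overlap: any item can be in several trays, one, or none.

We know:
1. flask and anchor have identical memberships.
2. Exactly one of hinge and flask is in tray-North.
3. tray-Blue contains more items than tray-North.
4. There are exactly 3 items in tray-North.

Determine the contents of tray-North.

tray-North = {anchor, cable, flask}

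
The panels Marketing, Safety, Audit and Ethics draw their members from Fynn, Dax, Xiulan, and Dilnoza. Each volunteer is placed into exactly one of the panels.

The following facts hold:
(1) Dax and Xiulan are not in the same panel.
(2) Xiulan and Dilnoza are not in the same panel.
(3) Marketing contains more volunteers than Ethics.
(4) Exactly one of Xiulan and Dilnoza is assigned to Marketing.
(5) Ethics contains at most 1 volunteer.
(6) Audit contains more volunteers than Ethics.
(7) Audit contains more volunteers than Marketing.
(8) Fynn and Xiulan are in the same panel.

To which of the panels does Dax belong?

Dax: Safety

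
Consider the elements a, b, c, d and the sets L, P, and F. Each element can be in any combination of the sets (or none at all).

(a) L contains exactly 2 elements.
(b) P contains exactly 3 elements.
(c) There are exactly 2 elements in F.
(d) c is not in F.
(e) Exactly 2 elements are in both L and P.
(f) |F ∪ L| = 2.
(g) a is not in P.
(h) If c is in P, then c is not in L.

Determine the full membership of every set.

L = {b, d}; P = {b, c, d}; F = {b, d}

From (d): c ∉ F.
From (g): a ∉ P.
(b): only 3 candidates remain for P, so all are in.
(h): c ∉ L.
Suppose a ∈ L: no assignment then satisfies all the clues, so a ∉ L.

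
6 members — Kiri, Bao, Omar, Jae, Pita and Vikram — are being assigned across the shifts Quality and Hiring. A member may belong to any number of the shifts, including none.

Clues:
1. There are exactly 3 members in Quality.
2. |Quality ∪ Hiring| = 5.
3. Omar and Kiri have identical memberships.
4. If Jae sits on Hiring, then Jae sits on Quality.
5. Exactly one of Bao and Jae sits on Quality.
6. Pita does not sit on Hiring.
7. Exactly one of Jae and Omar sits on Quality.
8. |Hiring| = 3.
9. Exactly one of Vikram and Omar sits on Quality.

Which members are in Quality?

From (6): Pita ∉ Hiring.
Suppose Kiri ∈ Quality: no assignment then satisfies all the clues, so Kiri ∉ Quality.

Quality = {Jae, Pita, Vikram}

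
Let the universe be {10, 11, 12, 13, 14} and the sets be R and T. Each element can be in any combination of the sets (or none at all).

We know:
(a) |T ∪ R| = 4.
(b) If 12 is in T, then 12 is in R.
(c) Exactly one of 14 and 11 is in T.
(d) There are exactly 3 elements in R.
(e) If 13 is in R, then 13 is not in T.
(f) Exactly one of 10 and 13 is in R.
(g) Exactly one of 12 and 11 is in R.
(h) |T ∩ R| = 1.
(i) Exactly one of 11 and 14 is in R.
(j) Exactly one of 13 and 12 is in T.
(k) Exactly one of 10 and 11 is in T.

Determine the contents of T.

T = {11, 12}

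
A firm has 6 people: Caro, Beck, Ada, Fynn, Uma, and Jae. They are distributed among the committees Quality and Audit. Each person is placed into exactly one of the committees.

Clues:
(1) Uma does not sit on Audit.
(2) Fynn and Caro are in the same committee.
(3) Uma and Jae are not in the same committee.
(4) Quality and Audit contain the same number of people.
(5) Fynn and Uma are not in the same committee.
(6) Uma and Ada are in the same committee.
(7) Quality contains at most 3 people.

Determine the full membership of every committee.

Quality = {Ada, Beck, Uma}; Audit = {Caro, Fynn, Jae}

From (1): Uma ∉ Audit.
(6): Ada matches Uma: Ada ∉ Audit.
Only one committee left: Ada ∈ Quality.
Only one committee left: Uma ∈ Quality.
(3): Jae ∉ Quality.
(5): Fynn ∉ Quality.
Only one committee left: Fynn ∈ Audit.
Only one committee left: Jae ∈ Audit.
(2): Caro matches Fynn: Caro ∉ Quality.
(2): Caro matches Fynn: Caro ∈ Audit.
Suppose Beck ∉ Quality: no assignment then satisfies all the clues, so Beck ∈ Quality.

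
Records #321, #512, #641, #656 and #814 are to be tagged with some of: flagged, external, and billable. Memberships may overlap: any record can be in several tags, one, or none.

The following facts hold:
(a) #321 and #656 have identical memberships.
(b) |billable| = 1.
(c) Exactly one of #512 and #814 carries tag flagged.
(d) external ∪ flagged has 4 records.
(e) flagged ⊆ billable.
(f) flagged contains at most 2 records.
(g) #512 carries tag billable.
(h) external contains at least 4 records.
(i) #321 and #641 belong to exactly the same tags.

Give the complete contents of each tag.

flagged = {#512}; external = {#321, #512, #641, #656}; billable = {#512}

From (g): #512 ∈ billable.
(b): billable already has 1, so the rest are out.
(e) contrapositive: #321 ∉ flagged.
(e) contrapositive: #641 ∉ flagged.
(e) contrapositive: #656 ∉ flagged.
(e) contrapositive: #814 ∉ flagged.
(c) (exactly one): #512 ∈ flagged.
Suppose #321 ∉ external: no assignment then satisfies all the clues, so #321 ∈ external.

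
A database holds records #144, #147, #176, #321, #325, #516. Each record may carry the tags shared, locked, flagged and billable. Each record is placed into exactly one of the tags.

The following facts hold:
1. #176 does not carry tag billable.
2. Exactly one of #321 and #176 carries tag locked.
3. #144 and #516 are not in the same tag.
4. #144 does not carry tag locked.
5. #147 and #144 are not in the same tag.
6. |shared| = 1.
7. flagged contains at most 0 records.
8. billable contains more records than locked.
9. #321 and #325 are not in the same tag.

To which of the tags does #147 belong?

#147: billable

From (1): #176 ∉ billable.
From (4): #144 ∉ locked.
(7): flagged already has 0, so the rest are out.
Suppose #147 ∈ shared: no assignment then satisfies all the clues, so #147 ∉ shared.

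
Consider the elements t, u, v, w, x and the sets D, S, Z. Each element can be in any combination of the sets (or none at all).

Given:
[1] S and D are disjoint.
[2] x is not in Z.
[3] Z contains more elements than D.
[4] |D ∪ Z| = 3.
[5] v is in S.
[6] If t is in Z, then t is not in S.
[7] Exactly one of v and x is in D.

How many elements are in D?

1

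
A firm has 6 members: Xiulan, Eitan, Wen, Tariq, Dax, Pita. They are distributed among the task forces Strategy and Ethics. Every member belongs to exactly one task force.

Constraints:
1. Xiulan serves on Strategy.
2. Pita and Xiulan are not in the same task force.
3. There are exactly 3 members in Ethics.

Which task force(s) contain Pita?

Pita: Ethics

From (1): Xiulan ∈ Strategy.
(2): Pita ∉ Strategy.
Only one task force left: Pita ∈ Ethics.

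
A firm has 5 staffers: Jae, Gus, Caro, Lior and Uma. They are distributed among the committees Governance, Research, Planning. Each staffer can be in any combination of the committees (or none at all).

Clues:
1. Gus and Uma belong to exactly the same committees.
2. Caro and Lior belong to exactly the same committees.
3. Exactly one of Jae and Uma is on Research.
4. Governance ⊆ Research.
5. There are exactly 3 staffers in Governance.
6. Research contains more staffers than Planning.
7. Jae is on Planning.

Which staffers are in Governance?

From (7): Jae ∈ Planning.
Suppose Jae ∉ Governance: no assignment then satisfies all the clues, so Jae ∈ Governance.

Governance = {Caro, Jae, Lior}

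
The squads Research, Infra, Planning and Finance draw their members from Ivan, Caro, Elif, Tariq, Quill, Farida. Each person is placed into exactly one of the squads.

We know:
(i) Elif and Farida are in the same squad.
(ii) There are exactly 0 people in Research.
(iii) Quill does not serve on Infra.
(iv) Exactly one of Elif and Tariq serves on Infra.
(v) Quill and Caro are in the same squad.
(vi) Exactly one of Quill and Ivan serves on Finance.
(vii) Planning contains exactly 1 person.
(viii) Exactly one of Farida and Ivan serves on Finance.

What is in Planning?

Planning = {Ivan}

From (iii): Quill ∉ Infra.
(ii): Research already has 0, so the rest are out.
(v): Caro matches Quill: Caro ∉ Infra.
Suppose Ivan ∉ Planning: no assignment then satisfies all the clues, so Ivan ∈ Planning.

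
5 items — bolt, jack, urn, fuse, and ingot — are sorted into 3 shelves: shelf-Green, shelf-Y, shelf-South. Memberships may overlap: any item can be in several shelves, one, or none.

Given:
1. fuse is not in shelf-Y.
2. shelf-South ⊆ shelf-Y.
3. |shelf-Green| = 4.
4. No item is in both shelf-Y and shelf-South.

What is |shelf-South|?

0

From (1): fuse ∉ shelf-Y.
(2) contrapositive: fuse ∉ shelf-South.
Suppose bolt ∈ shelf-South: no assignment then satisfies all the clues, so bolt ∉ shelf-South.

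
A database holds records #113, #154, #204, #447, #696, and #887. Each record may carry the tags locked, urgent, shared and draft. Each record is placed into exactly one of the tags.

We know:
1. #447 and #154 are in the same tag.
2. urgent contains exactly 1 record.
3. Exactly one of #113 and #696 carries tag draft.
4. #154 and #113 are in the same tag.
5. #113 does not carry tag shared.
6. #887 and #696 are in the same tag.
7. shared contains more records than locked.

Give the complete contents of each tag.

locked = {}; urgent = {#204}; shared = {#696, #887}; draft = {#113, #154, #447}

From (5): #113 ∉ shared.
(4): #154 matches #113: #154 ∉ shared.
(1): #447 matches #154: #447 ∉ shared.
Suppose #113 ∈ locked: no assignment then satisfies all the clues, so #113 ∉ locked.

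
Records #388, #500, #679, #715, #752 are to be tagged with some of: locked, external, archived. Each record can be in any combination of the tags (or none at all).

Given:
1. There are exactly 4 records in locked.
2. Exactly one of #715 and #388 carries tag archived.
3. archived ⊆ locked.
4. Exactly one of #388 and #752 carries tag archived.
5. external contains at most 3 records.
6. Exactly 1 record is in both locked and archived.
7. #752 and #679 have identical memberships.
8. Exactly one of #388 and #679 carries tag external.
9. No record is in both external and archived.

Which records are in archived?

archived = {#388}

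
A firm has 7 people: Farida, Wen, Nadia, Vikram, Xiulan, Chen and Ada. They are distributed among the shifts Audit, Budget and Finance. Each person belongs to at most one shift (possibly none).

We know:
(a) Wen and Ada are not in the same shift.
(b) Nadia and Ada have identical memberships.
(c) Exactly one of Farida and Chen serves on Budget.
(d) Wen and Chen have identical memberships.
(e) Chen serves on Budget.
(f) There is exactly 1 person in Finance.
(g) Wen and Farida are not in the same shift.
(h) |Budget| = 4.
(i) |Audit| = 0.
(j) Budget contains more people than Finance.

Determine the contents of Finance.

Finance = {Farida}

From (e): Chen ∈ Budget.
(c) (exactly one): Farida ∉ Budget.
(d): Wen matches Chen: Wen ∉ Audit.
(d): Wen matches Chen: Wen ∈ Budget.
(i): Audit already has 0, so the rest are out.
(a): Ada ∉ Budget.
(b): Nadia matches Ada: Nadia ∉ Budget.
(h): only 4 candidates remain for Budget, so all are in.
Suppose Farida ∉ Finance: no assignment then satisfies all the clues, so Farida ∈ Finance.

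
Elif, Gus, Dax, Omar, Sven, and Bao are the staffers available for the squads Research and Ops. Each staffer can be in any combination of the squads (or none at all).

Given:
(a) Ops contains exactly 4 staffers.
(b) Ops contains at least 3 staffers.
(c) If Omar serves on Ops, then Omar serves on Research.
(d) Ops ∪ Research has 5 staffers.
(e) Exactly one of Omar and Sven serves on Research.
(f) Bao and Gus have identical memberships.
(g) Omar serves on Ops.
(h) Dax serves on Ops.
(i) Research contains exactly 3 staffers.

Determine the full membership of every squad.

Research = {Dax, Elif, Omar}; Ops = {Bao, Dax, Gus, Omar}

From (g): Omar ∈ Ops.
From (h): Dax ∈ Ops.
(c): Omar ∈ Research.
(e) (exactly one): Sven ∉ Research.
Suppose Elif ∉ Research: no assignment then satisfies all the clues, so Elif ∈ Research.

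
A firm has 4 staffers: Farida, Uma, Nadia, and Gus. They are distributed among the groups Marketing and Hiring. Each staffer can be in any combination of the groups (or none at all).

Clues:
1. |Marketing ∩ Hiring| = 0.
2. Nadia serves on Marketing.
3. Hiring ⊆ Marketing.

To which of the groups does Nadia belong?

Nadia: Marketing

From (2): Nadia ∈ Marketing.
Suppose Nadia ∈ Hiring: no assignment then satisfies all the clues, so Nadia ∉ Hiring.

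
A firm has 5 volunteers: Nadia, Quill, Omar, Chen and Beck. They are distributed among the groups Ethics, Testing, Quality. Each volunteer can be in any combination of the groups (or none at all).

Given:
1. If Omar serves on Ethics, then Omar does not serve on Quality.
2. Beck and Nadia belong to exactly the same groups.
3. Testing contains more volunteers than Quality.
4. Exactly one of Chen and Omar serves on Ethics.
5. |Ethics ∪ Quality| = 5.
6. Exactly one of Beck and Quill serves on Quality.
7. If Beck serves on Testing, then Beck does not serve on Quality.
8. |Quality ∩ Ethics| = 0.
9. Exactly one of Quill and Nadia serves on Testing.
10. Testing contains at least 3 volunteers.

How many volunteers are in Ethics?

3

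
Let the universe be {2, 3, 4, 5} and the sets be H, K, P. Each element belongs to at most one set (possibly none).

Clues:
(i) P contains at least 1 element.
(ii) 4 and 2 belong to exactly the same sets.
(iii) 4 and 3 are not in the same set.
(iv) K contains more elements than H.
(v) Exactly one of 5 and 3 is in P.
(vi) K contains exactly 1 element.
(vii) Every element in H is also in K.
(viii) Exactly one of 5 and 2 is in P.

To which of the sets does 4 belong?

4: none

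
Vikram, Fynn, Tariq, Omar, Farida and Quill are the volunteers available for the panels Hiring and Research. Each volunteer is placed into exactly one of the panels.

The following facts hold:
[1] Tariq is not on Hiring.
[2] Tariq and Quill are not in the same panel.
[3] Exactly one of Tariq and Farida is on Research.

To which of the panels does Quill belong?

From (1): Tariq ∉ Hiring.
Only one panel left: Tariq ∈ Research.
(2): Quill ∉ Research.
(3) (exactly one): Farida ∉ Research.
Only one panel left: Farida ∈ Hiring.
Only one panel left: Quill ∈ Hiring.

Quill: Hiring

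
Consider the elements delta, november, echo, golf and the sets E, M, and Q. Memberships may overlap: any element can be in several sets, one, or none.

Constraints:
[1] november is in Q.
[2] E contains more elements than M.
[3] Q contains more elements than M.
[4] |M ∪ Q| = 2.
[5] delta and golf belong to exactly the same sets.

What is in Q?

Q = {echo, november}

From (1): november ∈ Q.
Suppose delta ∈ Q: no assignment then satisfies all the clues, so delta ∉ Q.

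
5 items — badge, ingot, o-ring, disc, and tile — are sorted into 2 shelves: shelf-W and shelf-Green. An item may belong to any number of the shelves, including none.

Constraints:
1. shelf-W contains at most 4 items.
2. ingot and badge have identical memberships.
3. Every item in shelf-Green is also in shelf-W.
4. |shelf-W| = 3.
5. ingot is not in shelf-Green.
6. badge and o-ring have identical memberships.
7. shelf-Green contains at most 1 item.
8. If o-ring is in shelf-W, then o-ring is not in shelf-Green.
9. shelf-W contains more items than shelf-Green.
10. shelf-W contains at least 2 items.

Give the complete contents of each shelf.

From (5): ingot ∉ shelf-Green.
(2): badge matches ingot: badge ∉ shelf-Green.
(6): o-ring matches badge: o-ring ∉ shelf-Green.
Suppose badge ∉ shelf-W: no assignment then satisfies all the clues, so badge ∈ shelf-W.

shelf-W = {badge, ingot, o-ring}; shelf-Green = {}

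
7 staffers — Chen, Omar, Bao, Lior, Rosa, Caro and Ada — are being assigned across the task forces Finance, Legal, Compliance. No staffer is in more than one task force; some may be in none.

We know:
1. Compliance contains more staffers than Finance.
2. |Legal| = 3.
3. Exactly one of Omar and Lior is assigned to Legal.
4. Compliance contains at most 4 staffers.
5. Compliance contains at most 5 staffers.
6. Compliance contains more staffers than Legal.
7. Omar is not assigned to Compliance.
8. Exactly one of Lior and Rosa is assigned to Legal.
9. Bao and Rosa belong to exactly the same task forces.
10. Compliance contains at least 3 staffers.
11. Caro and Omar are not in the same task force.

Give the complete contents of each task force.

Finance = {}; Legal = {Bao, Omar, Rosa}; Compliance = {Ada, Caro, Chen, Lior}

From (7): Omar ∉ Compliance.
Suppose Chen ∈ Finance: no assignment then satisfies all the clues, so Chen ∉ Finance.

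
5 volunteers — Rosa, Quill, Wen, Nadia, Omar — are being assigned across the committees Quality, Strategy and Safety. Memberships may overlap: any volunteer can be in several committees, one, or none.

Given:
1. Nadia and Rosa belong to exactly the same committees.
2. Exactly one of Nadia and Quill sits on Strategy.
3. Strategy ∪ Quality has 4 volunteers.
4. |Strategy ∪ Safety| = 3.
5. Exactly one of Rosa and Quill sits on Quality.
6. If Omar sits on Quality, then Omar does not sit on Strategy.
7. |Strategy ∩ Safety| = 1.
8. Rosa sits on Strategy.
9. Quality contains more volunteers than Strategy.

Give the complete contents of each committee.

From (8): Rosa ∈ Strategy.
(1): Nadia matches Rosa: Nadia ∈ Strategy.
(2) (exactly one): Quill ∉ Strategy.
Suppose Rosa ∉ Quality: no assignment then satisfies all the clues, so Rosa ∈ Quality.

Quality = {Nadia, Omar, Rosa, Wen}; Strategy = {Nadia, Rosa, Wen}; Safety = {Wen}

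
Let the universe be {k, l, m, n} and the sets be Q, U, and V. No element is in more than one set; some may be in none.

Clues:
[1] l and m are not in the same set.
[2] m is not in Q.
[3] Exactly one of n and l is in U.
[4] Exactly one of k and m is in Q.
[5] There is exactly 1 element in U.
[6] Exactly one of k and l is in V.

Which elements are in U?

U = {n}

From (2): m ∉ Q.
(4) (exactly one): k ∈ Q.
(6) (exactly one): l ∈ V.
(1): m ∉ V.
(3) (exactly one): n ∈ U.
(5): U already has 1, so the rest are out.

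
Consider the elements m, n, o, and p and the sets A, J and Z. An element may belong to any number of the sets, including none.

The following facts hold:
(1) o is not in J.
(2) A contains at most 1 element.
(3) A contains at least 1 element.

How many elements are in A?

1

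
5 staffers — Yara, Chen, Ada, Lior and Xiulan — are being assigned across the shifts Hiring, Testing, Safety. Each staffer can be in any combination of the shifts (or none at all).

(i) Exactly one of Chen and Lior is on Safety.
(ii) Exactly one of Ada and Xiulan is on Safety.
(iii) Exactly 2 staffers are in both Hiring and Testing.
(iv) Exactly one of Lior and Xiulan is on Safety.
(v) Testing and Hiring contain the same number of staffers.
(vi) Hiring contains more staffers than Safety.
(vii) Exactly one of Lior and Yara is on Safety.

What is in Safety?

Safety = {Ada, Lior}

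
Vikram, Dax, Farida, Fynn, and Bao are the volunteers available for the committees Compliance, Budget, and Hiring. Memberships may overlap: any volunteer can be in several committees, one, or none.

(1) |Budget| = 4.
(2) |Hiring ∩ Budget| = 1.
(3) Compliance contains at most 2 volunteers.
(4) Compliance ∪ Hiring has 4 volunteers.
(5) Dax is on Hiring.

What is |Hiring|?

From (5): Dax ∈ Hiring.
Suppose Dax ∈ Compliance: no assignment then satisfies all the clues, so Dax ∉ Compliance.

2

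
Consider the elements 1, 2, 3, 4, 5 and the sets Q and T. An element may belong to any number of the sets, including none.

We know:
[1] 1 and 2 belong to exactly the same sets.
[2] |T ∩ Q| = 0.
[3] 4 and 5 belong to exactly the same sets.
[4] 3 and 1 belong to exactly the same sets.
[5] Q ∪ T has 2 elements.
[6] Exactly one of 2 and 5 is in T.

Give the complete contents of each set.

Q = {}; T = {4, 5}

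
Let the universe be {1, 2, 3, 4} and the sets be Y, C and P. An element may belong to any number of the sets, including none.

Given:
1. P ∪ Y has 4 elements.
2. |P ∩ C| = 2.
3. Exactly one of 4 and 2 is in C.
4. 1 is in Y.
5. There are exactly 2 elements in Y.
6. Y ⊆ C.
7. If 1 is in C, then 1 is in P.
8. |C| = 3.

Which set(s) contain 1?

1: C, P, Y

From (4): 1 ∈ Y.
(6) with 1 ∈ Y: 1 ∈ C.
(7): 1 ∈ P.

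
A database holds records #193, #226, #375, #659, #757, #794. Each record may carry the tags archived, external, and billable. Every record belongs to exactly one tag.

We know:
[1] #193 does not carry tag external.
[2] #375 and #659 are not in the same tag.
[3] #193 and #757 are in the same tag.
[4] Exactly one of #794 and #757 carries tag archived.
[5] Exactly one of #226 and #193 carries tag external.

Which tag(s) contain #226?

From (1): #193 ∉ external.
(3): #757 matches #193: #757 ∉ external.
(5) (exactly one): #226 ∈ external.

#226: external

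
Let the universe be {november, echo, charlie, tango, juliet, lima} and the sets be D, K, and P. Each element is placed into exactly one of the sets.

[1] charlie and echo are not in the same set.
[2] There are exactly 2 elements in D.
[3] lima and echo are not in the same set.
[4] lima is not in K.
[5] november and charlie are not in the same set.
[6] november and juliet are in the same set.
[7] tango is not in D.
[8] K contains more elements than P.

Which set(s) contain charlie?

charlie: D

From (4): lima ∉ K.
From (7): tango ∉ D.
Suppose charlie ∉ D: no assignment then satisfies all the clues, so charlie ∈ D.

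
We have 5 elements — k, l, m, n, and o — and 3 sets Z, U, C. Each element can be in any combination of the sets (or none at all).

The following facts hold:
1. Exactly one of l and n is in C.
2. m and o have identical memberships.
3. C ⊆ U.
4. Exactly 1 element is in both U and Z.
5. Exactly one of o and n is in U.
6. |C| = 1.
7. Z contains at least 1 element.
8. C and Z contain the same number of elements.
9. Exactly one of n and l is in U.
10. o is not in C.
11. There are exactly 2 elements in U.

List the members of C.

C = {n}

From (10): o ∉ C.
(2): m matches o: m ∉ C.
Suppose k ∈ C: no assignment then satisfies all the clues, so k ∉ C.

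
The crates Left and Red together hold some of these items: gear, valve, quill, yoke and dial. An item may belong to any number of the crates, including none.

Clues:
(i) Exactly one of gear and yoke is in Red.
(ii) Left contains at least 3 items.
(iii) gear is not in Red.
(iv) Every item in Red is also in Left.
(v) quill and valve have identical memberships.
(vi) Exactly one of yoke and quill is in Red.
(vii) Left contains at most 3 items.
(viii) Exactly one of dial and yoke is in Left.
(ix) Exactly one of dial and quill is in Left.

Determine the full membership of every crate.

Left = {quill, valve, yoke}; Red = {yoke}

From (iii): gear ∉ Red.
(i) (exactly one): yoke ∈ Red.
(iv) with yoke ∈ Red: yoke ∈ Left.
(vi) (exactly one): quill ∉ Red.
(viii) (exactly one): dial ∉ Left.
(ix) (exactly one): quill ∈ Left.
(iv) contrapositive: dial ∉ Red.
(v): valve matches quill: valve ∈ Left.
(v): valve matches quill: valve ∉ Red.
(vii): Left already has 3, so the rest are out.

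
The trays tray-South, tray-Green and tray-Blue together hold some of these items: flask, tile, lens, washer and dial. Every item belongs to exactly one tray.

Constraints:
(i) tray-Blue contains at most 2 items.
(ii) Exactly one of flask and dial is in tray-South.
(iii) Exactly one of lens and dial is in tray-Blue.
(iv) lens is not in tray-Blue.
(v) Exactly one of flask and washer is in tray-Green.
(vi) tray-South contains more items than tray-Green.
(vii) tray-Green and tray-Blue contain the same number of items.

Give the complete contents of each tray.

tray-South = {flask, lens, tile}; tray-Green = {washer}; tray-Blue = {dial}

From (iv): lens ∉ tray-Blue.
(iii) (exactly one): dial ∈ tray-Blue.
(ii) (exactly one): flask ∈ tray-South.
(v) (exactly one): washer ∈ tray-Green.
Suppose tile ∉ tray-South: no assignment then satisfies all the clues, so tile ∈ tray-South.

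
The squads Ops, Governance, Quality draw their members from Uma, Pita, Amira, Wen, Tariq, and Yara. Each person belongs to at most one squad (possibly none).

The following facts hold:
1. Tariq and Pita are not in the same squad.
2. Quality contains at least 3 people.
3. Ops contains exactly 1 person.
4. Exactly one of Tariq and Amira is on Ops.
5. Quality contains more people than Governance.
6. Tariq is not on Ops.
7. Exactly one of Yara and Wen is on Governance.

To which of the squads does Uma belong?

Uma: Quality

From (6): Tariq ∉ Ops.
(4) (exactly one): Amira ∈ Ops.
(3): Ops already has 1, so the rest are out.
Suppose Uma ∈ Governance: no assignment then satisfies all the clues, so Uma ∉ Governance.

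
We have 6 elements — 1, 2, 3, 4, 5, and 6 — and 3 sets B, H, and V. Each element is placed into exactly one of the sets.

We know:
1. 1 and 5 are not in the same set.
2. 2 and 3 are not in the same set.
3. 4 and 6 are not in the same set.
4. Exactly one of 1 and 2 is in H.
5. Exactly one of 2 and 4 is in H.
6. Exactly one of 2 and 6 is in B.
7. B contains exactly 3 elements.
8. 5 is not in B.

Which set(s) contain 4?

4: V

From (8): 5 ∉ B.
Suppose 4 ∈ B: no assignment then satisfies all the clues, so 4 ∉ B.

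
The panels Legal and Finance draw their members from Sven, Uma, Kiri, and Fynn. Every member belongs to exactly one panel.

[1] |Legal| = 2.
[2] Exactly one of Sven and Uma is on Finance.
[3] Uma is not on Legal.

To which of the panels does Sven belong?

Sven: Legal

From (3): Uma ∉ Legal.
Only one panel left: Uma ∈ Finance.
(2) (exactly one): Sven ∉ Finance.
Only one panel left: Sven ∈ Legal.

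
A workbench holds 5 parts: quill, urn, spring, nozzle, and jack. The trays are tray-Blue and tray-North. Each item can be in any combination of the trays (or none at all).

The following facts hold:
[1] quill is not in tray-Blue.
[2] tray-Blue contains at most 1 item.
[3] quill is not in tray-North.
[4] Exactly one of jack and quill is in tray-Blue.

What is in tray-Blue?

From (1): quill ∉ tray-Blue.
From (3): quill ∉ tray-North.
(4) (exactly one): jack ∈ tray-Blue.
(2): tray-Blue already has 1, so the rest are out.

tray-Blue = {jack}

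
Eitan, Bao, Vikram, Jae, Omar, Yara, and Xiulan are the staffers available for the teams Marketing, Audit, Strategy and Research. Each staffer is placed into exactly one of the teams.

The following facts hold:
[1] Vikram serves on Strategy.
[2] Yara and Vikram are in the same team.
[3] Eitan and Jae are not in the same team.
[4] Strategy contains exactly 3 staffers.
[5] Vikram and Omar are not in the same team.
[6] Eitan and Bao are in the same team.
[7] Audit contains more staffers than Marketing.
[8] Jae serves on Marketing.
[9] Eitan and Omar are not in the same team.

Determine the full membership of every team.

From (1): Vikram ∈ Strategy.
From (8): Jae ∈ Marketing.
(2): Yara matches Vikram: Yara ∉ Marketing.
(2): Yara matches Vikram: Yara ∉ Audit.
(2): Yara matches Vikram: Yara ∈ Strategy.
(3): Eitan ∉ Marketing.
(5): Omar ∉ Strategy.
(6): Bao matches Eitan: Bao ∉ Marketing.
Suppose Eitan ∉ Audit: no assignment then satisfies all the clues, so Eitan ∈ Audit.

Marketing = {Jae}; Audit = {Bao, Eitan}; Strategy = {Vikram, Xiulan, Yara}; Research = {Omar}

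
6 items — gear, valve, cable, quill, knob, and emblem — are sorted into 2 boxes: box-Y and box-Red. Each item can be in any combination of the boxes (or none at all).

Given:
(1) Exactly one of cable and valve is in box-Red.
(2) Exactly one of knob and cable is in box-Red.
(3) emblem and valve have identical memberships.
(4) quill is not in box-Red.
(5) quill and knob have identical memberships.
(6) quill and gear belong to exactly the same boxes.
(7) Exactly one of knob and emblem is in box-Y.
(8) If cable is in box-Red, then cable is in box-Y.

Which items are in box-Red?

box-Red = {cable}

From (4): quill ∉ box-Red.
(5): knob matches quill: knob ∉ box-Red.
(6): gear matches quill: gear ∉ box-Red.
(2) (exactly one): cable ∈ box-Red.
(8): cable ∈ box-Y.
(1) (exactly one): valve ∉ box-Red.
(3): emblem matches valve: emblem ∉ box-Red.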